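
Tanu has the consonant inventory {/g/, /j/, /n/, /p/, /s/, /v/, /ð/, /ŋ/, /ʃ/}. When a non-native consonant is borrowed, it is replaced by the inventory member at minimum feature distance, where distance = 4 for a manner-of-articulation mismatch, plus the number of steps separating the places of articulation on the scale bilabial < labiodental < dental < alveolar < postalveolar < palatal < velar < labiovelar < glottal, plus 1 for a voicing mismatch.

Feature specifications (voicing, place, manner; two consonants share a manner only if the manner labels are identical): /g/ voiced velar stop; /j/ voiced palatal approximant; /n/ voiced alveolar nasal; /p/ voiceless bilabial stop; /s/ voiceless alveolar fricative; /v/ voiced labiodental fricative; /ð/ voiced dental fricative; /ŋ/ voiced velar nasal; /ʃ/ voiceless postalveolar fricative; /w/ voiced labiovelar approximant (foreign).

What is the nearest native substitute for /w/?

j

/j/ is closest: same manner (approximant), place distance 2 (labiovelar→palatal), same voicing; total 2. Next closest is /g/ at distance 5.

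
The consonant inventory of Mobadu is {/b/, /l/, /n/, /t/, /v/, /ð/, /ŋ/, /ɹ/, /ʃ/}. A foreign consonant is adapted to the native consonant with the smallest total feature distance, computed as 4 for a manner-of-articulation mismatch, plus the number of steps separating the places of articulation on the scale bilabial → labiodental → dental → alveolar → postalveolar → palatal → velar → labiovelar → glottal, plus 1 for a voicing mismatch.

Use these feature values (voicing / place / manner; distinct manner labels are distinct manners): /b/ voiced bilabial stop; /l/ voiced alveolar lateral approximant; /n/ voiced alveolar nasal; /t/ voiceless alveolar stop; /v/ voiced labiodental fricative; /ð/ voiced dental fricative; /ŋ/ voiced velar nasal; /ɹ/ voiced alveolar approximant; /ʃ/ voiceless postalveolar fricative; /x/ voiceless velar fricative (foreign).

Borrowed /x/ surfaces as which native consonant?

/ʃ/ is closest: same manner (fricative), place distance 2 (velar→postalveolar), same voicing; total 2. Next closest is /ð/ at distance 5.

ʃ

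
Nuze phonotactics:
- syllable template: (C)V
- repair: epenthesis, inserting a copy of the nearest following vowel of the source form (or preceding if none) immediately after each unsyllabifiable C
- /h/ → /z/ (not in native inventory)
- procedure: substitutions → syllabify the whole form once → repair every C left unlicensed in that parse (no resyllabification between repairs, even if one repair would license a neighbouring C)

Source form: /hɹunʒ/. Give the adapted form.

Substitution: /h/ → /z/, giving /zɹunʒ/.
Under (C)V, the unsyllabifiable consonants are /z/, /n/, /ʒ/ (no codas are permitted; onsets are limited to one consonant).
Inserting the epenthetic vowel yields /z/ → /zu/, /n/ → /nu/, /ʒ/ → /ʒu/.

zuɹunuʒu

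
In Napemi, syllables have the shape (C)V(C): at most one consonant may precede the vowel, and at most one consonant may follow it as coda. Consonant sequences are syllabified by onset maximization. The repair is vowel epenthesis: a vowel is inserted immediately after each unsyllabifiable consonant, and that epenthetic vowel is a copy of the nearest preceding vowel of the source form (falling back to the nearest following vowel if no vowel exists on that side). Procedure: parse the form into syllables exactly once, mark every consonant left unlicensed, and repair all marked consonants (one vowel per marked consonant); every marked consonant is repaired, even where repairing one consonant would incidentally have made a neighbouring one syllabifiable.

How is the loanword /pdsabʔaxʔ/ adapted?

Syllabifying with onset maximization leaves /p/, /d/, /ʔ/ stranded (at most one coda consonant is licensed; onsets are limited to one consonant).
Each unlicensed consonant becomes the onset of a new syllable: /p/ → /pa/, /d/ → /da/, /ʔ/ → /ʔa/.

padasabʔaxʔa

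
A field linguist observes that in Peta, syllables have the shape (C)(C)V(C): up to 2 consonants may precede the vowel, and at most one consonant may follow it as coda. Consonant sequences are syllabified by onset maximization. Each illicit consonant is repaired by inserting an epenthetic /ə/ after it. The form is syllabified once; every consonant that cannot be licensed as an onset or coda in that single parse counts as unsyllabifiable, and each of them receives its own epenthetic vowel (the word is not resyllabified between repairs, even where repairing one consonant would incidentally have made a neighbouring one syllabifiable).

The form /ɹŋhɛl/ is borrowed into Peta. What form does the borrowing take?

Syllabifying with onset maximization leaves /ɹ/ stranded (at most one coda consonant is licensed; onsets may contain at most 2 consonants).
Each unlicensed consonant becomes the onset of a new syllable: /ɹ/ → /ɹə/.

ɹəŋhɛl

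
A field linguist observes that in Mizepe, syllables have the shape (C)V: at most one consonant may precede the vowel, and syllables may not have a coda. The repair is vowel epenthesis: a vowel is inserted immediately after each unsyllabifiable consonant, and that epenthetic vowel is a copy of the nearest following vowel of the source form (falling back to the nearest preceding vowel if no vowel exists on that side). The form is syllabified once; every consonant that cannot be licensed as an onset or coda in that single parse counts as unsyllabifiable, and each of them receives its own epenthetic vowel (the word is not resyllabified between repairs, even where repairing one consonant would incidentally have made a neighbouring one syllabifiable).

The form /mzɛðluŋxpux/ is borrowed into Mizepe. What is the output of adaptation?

The consonants /m/, /ð/, /ŋ/, /x/, /x/ cannot be parsed into a legal (C)V syllable (no codas are permitted; onsets are limited to one consonant).
Each unlicensed consonant becomes the onset of a new syllable: /m/ → /mɛ/, /ð/ → /ðu/, /ŋ/ → /ŋu/, /x/ → /xu/, /x/ → /xu/.

mɛzɛðuluŋuxupuxu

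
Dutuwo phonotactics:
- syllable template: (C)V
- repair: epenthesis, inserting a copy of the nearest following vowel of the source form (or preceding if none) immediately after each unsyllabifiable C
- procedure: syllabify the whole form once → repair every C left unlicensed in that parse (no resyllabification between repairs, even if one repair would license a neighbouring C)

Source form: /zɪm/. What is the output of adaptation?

The consonants /m/ cannot be parsed into a legal (C)V syllable (no codas are permitted; onsets are limited to one consonant).
Epenthesis after each stranded consonant: /m/ → /mɪ/.

zɪmɪ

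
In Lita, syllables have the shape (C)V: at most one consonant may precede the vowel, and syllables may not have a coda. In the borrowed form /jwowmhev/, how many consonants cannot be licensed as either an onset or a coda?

The consonants /j/, /w/, /m/, /v/ cannot be parsed into a legal (C)V syllable (no codas are permitted; onsets are limited to one consonant).

4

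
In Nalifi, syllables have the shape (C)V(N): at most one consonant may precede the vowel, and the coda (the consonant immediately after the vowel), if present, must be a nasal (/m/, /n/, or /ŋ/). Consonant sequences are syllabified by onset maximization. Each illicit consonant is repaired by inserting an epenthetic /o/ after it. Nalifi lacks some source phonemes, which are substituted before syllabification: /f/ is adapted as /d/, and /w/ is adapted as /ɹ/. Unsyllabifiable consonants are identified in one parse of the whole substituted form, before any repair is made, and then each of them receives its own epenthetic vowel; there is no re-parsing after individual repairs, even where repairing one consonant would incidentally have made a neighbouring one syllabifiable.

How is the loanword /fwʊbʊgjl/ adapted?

Substitution: /f/ → /d/, /w/ → /ɹ/, giving /dɹʊbʊgjl/.
Under (C)V(N), the unsyllabifiable consonants are /d/, /g/, /j/, /l/ (only a nasal (/m/, /n/, or /ŋ/) is licensed in coda position; onsets are limited to one consonant).
Each unlicensed consonant becomes the onset of a new syllable: /d/ → /do/, /g/ → /go/, /j/ → /jo/, /l/ → /lo/.

doɹʊbʊgojolo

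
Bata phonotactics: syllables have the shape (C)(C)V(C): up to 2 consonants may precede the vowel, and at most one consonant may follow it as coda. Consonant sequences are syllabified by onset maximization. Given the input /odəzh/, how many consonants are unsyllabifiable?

The consonants /h/ cannot be parsed into a legal (C)(C)V(C) syllable (at most one coda consonant is licensed; onsets may contain at most 2 consonants).

1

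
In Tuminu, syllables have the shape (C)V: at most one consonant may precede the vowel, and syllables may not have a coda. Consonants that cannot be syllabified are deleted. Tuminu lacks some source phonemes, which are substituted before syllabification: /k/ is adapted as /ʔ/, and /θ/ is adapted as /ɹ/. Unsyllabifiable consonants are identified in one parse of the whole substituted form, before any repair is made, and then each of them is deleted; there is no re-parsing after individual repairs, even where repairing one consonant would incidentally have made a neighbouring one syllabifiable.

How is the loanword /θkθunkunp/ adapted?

ɹuʔu

Substitution: /θ/ → /ɹ/, /k/ → /ʔ/, giving /ɹʔɹunʔunp/.
Under (C)V, the unsyllabifiable consonants are /ɹ/, /ʔ/, /n/, /n/, /p/ (no codas are permitted; onsets are limited to one consonant).
Deletion applies to /ɹ/, /ʔ/, /n/, /n/, /p/.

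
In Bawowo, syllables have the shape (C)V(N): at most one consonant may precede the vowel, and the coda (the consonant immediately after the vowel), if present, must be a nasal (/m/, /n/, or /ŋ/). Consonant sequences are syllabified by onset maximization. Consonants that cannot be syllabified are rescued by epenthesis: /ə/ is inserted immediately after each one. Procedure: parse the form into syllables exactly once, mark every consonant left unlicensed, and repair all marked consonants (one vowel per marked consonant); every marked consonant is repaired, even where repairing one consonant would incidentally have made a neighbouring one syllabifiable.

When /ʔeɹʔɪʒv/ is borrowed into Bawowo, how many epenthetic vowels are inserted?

The unsyllabifiable consonants are /ɹ/, /ʒ/, /v/; each receives one epenthetic vowel.

3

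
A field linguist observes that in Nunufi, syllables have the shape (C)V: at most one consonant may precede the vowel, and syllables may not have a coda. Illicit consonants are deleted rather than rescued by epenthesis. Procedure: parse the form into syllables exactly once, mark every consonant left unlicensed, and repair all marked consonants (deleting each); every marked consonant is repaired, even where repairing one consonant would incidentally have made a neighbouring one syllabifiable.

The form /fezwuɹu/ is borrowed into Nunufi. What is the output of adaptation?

Under (C)V, the unsyllabifiable consonants are /z/ (no codas are permitted; onsets are limited to one consonant).
Deleting the stranded consonants removes /z/.

fewuɹu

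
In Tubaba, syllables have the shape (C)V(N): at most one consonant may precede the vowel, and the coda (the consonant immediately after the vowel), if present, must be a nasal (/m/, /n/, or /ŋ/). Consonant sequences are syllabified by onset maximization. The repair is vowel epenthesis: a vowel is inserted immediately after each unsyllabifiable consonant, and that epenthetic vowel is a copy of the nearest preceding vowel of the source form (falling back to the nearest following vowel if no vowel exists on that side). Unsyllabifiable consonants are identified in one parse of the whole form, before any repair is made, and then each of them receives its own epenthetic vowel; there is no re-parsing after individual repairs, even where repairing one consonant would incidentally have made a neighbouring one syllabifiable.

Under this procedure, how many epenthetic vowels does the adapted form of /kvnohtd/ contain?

5

The unsyllabifiable consonants are /k/, /v/, /h/, /t/, /d/; each receives one epenthetic vowel.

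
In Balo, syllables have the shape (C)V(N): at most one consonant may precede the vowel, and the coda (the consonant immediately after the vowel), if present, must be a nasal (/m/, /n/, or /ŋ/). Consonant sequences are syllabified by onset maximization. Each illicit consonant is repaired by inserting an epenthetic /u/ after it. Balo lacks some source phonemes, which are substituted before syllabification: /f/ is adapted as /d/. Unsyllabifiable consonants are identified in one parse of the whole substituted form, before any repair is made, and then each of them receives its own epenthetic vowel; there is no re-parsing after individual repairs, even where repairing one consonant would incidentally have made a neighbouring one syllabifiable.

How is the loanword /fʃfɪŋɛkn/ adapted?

duʃudɪŋɛkunu

Substitution: /f/ → /d/, giving /dʃdɪŋɛkn/.
Under (C)V(N), the unsyllabifiable consonants are /d/, /ʃ/, /k/, /n/ (only a nasal (/m/, /n/, or /ŋ/) is licensed in coda position; onsets are limited to one consonant).
Each unlicensed consonant becomes the onset of a new syllable: /d/ → /du/, /ʃ/ → /ʃu/, /k/ → /ku/, /n/ → /nu/.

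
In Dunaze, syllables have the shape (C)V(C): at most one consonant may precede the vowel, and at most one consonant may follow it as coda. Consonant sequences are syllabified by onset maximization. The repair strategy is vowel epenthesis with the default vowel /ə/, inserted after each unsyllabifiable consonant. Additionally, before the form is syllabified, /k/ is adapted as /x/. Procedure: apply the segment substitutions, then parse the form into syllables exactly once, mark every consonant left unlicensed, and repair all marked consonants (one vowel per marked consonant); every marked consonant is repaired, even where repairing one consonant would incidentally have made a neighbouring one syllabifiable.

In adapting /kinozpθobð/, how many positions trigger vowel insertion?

2

After substitution the input is /xinozpθobð/.
The unsyllabifiable consonants are /p/, /ð/; each receives one epenthetic vowel.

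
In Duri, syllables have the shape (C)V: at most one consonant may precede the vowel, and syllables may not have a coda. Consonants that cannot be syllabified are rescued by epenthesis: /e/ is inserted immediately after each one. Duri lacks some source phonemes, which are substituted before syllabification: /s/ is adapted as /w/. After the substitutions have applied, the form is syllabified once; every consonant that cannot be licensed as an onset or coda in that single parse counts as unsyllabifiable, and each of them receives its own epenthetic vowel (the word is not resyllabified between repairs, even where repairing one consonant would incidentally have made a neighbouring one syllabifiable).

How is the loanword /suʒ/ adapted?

Substitution: /s/ → /w/, giving /wuʒ/.
The consonants /ʒ/ cannot be parsed into a legal (C)V syllable (no codas are permitted; onsets are limited to one consonant).
Inserting the epenthetic vowel yields /ʒ/ → /ʒe/.

wuʒe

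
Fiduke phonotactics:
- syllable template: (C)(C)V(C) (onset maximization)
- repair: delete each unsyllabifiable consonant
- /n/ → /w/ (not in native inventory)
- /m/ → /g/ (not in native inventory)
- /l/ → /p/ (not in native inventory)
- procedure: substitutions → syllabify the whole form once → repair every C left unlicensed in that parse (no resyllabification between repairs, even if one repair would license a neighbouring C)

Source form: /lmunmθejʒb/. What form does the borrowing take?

pguwgθej

Substitution: /l/ → /p/, /m/ → /g/, /n/ → /w/, giving /pguwgθejʒb/.
The consonants /ʒ/, /b/ cannot be parsed into a legal (C)(C)V(C) syllable (at most one coda consonant is licensed; onsets may contain at most 2 consonants).
Each unlicensed consonant is deleted: /ʒ/, /b/.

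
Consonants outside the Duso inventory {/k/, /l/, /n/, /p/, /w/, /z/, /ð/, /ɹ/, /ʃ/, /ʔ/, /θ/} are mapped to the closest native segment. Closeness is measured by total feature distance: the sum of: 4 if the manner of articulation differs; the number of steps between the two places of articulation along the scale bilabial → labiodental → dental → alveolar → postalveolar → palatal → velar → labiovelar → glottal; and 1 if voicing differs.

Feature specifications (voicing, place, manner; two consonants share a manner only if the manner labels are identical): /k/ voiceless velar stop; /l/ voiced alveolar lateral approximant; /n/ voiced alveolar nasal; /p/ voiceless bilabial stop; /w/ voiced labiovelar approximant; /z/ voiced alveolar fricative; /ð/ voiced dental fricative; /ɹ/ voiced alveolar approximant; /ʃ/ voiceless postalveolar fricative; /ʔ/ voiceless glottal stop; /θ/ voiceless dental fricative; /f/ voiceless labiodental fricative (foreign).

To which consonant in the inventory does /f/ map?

/θ/ is closest: same manner (fricative), place distance 1 (labiodental→dental), same voicing; total 1. Next closest is /ð/ at distance 2.

θ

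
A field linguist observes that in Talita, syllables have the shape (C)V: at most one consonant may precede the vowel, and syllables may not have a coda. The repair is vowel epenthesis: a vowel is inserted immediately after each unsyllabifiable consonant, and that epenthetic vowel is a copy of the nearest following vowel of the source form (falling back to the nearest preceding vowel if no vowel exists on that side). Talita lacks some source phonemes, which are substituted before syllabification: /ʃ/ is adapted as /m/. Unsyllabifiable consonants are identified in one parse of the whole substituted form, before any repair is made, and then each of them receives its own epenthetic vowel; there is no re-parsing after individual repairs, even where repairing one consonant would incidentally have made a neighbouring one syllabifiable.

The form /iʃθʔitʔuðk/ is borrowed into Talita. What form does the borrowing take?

imiθiʔituʔuðuku

Substitution: /ʃ/ → /m/, giving /imθʔitʔuðk/.
The consonants /m/, /θ/, /t/, /ð/, /k/ cannot be parsed into a legal (C)V syllable (no codas are permitted; onsets are limited to one consonant).
Inserting the epenthetic vowel yields /m/ → /mi/, /θ/ → /θi/, /t/ → /tu/, /ð/ → /ðu/, /k/ → /ku/.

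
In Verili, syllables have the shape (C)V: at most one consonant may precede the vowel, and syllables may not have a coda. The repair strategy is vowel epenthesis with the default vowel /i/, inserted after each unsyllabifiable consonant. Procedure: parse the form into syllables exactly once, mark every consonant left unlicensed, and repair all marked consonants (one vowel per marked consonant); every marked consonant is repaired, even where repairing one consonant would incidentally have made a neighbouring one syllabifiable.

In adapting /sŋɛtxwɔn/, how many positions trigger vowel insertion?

4

The unsyllabifiable consonants are /s/, /t/, /x/, /n/; each receives one epenthetic vowel.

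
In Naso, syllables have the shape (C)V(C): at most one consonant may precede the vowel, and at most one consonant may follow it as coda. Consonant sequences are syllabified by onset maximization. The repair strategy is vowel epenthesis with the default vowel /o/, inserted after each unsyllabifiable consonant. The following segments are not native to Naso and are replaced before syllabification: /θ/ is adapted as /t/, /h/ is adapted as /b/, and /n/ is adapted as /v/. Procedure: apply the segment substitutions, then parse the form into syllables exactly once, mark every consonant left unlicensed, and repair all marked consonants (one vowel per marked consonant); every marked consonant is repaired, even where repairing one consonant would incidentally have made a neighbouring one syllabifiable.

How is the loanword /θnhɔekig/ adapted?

tovobɔekig

Substitution: /θ/ → /t/, /n/ → /v/, /h/ → /b/, giving /tvbɔekig/.
Syllabifying with onset maximization leaves /t/, /v/ stranded (at most one coda consonant is licensed; onsets are limited to one consonant).
Inserting the epenthetic vowel yields /t/ → /to/, /v/ → /vo/.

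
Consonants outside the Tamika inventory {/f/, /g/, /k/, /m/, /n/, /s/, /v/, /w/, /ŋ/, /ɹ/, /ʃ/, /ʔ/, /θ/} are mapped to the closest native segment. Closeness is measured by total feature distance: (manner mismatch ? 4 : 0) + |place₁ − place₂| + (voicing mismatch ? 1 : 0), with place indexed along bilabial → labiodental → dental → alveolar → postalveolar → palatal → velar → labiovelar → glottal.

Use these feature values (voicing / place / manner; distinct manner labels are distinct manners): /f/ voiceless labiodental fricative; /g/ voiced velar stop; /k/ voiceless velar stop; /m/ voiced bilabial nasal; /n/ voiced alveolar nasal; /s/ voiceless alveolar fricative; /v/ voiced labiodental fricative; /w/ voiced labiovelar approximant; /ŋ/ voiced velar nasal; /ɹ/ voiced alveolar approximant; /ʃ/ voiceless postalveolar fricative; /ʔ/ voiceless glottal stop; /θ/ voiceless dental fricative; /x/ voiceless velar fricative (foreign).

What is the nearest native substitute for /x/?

/ʃ/ is closest: same manner (fricative), place distance 2 (velar→postalveolar), same voicing; total 2. Next closest is /s/ at distance 3.

ʃ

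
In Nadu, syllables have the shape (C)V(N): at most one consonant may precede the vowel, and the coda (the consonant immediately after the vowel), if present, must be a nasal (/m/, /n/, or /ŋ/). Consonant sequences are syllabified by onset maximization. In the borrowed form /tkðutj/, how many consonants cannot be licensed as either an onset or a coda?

4

Syllabifying with onset maximization leaves /t/, /k/, /t/, /j/ stranded (only a nasal (/m/, /n/, or /ŋ/) is licensed in coda position; onsets are limited to one consonant).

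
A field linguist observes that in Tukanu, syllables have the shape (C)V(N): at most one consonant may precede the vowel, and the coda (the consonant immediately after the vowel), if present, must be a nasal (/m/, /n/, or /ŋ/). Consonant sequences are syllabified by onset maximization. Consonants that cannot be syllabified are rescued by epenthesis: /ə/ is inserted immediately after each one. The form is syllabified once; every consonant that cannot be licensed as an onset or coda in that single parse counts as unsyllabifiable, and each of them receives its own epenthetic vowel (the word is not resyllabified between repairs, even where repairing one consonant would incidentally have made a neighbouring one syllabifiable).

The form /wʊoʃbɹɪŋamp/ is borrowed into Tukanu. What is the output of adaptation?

The consonants /ʃ/, /b/, /p/ cannot be parsed into a legal (C)V(N) syllable (only a nasal (/m/, /n/, or /ŋ/) is licensed in coda position; onsets are limited to one consonant).
Inserting the epenthetic vowel yields /ʃ/ → /ʃə/, /b/ → /bə/, /p/ → /pə/.

wʊoʃəbəɹɪŋampə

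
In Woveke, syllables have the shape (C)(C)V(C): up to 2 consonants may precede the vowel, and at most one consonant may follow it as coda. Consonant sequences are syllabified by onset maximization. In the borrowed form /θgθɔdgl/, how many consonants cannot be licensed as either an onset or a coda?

Under (C)(C)V(C), the unsyllabifiable consonants are /θ/, /g/, /l/ (at most one coda consonant is licensed; onsets may contain at most 2 consonants).

3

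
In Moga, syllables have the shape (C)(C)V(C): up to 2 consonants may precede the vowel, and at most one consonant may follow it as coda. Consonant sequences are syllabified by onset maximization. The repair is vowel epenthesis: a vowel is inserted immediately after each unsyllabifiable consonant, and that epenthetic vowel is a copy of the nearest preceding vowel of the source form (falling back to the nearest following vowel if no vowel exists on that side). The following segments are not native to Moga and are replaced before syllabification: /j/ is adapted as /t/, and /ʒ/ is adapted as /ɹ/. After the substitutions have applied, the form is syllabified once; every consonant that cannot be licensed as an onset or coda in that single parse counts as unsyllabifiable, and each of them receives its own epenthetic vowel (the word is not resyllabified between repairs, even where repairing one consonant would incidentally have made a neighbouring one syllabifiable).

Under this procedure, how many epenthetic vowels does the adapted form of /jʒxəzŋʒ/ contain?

3

After substitution the input is /tɹxəzŋɹ/.
The unsyllabifiable consonants are /t/, /ŋ/, /ɹ/; each receives one epenthetic vowel.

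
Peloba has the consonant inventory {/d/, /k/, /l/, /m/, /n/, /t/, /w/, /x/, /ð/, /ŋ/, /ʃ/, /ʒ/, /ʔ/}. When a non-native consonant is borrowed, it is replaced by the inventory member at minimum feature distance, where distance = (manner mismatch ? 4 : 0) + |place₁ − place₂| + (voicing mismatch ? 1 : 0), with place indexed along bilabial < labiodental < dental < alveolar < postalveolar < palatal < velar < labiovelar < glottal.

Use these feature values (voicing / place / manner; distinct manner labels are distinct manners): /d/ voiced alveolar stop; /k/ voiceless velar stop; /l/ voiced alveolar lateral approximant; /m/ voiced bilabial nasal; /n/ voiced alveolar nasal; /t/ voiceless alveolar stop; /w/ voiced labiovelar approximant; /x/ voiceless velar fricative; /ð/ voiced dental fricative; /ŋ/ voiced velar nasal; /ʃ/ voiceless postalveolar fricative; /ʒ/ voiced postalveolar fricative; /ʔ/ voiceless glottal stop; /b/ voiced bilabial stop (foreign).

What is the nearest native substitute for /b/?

d

/d/ is closest: same manner (stop), place distance 3 (bilabial→alveolar), same voicing; total 3. Next closest is /m/ at distance 4.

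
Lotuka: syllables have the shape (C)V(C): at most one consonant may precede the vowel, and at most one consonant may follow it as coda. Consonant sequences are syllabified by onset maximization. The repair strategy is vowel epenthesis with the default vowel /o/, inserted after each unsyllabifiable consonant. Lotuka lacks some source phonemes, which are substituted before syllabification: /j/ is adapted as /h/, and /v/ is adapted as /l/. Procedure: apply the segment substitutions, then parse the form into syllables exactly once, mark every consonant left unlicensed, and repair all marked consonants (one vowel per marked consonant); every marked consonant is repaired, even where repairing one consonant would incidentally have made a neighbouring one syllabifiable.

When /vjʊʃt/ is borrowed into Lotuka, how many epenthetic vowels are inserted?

After substitution the input is /lhʊʃt/.
The unsyllabifiable consonants are /l/, /t/; each receives one epenthetic vowel.

2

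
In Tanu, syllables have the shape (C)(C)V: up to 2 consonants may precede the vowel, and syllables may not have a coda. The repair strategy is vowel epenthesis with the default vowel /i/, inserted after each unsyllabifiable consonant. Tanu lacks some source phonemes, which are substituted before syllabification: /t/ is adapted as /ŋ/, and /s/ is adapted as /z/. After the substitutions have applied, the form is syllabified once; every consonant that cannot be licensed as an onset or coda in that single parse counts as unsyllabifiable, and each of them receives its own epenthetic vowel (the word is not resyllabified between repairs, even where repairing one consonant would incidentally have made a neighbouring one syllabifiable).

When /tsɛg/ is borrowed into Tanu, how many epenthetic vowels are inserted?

After substitution the input is /ŋzɛg/.
The unsyllabifiable consonants are /g/; each receives one epenthetic vowel.

1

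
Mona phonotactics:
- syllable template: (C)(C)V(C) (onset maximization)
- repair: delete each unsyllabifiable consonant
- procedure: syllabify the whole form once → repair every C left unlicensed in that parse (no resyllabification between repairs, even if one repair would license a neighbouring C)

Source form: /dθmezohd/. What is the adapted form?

Under (C)(C)V(C), the unsyllabifiable consonants are /d/, /d/ (at most one coda consonant is licensed; onsets may contain at most 2 consonants).
Each unlicensed consonant is deleted: /d/, /d/.

θmezoh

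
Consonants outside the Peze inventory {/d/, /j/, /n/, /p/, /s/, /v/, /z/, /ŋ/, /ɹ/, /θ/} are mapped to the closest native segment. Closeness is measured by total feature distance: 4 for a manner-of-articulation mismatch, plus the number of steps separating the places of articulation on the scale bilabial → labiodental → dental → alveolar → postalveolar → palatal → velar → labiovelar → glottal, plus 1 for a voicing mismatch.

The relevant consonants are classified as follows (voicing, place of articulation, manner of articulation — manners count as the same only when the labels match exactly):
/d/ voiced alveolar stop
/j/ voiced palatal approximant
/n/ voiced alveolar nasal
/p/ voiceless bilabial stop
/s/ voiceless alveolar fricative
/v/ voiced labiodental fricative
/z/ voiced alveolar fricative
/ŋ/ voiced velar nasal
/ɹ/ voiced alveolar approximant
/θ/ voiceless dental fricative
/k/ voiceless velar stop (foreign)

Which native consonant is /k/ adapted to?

/d/ is closest: same manner (stop), place distance 3 (velar→alveolar), voicing differs (+1); total 4. Next closest is /ŋ/ at distance 5.

d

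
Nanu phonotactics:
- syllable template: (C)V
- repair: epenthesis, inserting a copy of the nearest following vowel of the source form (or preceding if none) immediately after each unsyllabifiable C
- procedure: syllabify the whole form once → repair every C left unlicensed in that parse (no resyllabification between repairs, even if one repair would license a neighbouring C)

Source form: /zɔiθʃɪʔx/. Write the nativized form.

Under (C)V, the unsyllabifiable consonants are /θ/, /ʔ/, /x/ (no codas are permitted; onsets are limited to one consonant).
Epenthesis after each stranded consonant: /θ/ → /θɪ/, /ʔ/ → /ʔɪ/, /x/ → /xɪ/.

zɔiθɪʃɪʔɪxɪ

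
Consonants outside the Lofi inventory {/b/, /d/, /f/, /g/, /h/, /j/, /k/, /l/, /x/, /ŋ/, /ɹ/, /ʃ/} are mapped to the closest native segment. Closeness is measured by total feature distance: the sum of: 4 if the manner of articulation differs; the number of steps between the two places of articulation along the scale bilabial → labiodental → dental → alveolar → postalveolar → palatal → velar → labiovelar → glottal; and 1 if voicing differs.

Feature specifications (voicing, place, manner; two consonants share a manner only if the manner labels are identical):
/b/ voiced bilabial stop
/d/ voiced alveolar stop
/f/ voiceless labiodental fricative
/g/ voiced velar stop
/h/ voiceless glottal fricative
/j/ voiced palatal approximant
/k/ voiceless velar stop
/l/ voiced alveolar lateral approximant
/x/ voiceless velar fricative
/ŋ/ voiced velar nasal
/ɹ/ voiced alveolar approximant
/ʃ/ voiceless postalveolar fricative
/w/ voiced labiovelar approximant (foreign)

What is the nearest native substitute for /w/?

j

/j/ is closest: same manner (approximant), place distance 2 (labiovelar→palatal), same voicing; total 2. Next closest is /ɹ/ at distance 4.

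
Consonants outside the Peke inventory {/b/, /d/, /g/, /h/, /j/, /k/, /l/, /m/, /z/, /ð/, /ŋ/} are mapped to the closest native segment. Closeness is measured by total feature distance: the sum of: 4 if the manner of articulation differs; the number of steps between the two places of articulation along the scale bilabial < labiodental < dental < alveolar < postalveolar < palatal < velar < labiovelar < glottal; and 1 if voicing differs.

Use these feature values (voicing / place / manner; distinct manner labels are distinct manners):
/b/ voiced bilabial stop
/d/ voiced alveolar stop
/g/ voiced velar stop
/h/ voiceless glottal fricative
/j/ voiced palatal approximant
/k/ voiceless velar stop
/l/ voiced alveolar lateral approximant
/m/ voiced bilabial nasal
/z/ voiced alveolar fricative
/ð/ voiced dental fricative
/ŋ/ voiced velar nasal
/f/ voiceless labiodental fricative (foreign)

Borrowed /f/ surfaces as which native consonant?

/ð/ is closest: same manner (fricative), place distance 1 (labiodental→dental), voicing differs (+1); total 2. Next closest is /z/ at distance 3.

ð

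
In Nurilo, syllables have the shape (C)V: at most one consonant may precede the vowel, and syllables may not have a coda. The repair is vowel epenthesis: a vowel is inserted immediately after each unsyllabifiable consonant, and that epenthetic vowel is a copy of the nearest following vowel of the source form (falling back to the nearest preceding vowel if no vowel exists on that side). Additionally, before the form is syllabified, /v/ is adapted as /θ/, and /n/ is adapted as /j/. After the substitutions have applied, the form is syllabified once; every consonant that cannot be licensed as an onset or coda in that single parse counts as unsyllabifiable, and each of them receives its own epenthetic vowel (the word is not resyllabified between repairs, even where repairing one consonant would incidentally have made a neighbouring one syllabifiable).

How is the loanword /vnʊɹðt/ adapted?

θʊjʊɹʊðʊtʊ

Substitution: /v/ → /θ/, /n/ → /j/, giving /θjʊɹðt/.
Under (C)V, the unsyllabifiable consonants are /θ/, /ɹ/, /ð/, /t/ (no codas are permitted; onsets are limited to one consonant).
Each unlicensed consonant becomes the onset of a new syllable: /θ/ → /θʊ/, /ɹ/ → /ɹʊ/, /ð/ → /ðʊ/, /t/ → /tʊ/.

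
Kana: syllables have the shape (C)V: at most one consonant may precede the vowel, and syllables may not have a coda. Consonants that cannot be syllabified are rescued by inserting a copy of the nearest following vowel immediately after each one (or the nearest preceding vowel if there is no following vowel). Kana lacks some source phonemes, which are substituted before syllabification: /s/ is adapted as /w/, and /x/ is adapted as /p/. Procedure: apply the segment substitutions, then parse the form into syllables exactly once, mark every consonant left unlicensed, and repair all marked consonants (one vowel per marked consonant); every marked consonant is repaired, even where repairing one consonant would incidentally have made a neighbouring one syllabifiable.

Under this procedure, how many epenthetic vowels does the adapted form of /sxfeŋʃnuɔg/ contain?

5

After substitution the input is /wpfeŋʃnuɔg/.
The unsyllabifiable consonants are /w/, /p/, /ŋ/, /ʃ/, /g/; each receives one epenthetic vowel.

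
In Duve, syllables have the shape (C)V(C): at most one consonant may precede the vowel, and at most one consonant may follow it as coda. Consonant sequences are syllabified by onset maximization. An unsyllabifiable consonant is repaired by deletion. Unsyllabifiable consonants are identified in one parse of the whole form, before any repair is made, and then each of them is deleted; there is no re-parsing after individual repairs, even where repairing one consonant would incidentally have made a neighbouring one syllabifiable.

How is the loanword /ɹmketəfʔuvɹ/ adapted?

Under (C)V(C), the unsyllabifiable consonants are /ɹ/, /m/, /ɹ/ (at most one coda consonant is licensed; onsets are limited to one consonant).
Deleting the stranded consonants removes /ɹ/, /m/, /ɹ/.

ketəfʔuv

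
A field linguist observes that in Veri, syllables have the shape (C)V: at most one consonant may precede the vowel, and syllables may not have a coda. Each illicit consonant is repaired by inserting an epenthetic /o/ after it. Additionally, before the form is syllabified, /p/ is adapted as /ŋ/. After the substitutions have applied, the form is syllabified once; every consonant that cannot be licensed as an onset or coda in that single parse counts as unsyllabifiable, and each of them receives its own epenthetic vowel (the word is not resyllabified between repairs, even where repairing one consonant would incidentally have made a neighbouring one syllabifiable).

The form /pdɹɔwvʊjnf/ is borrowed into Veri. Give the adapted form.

Substitution: /p/ → /ŋ/, giving /ŋdɹɔwvʊjnf/.
Under (C)V, the unsyllabifiable consonants are /ŋ/, /d/, /w/, /j/, /n/, /f/ (no codas are permitted; onsets are limited to one consonant).
Inserting the epenthetic vowel yields /ŋ/ → /ŋo/, /d/ → /do/, /w/ → /wo/, /j/ → /jo/, /n/ → /no/, /f/ → /fo/.

ŋodoɹɔwovʊjonofo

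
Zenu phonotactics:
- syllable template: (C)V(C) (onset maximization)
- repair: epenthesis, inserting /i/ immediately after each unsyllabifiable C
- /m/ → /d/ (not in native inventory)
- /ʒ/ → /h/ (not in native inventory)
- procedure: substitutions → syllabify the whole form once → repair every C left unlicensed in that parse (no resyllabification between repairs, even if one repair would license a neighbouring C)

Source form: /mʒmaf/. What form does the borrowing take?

dihidaf

Substitution: /m/ → /d/, /ʒ/ → /h/, giving /dhdaf/.
The consonants /d/, /h/ cannot be parsed into a legal (C)V(C) syllable (at most one coda consonant is licensed; onsets are limited to one consonant).
Epenthesis after each stranded consonant: /d/ → /di/, /h/ → /hi/.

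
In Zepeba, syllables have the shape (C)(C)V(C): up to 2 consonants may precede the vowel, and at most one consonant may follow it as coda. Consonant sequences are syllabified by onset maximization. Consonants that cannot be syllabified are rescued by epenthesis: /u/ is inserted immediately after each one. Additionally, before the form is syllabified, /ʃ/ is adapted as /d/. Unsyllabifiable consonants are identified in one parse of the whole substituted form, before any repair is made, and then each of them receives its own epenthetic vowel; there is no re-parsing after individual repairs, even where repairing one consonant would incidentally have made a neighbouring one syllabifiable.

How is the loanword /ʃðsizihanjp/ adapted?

duðsizihanjupu

Substitution: /ʃ/ → /d/, giving /dðsizihanjp/.
The consonants /d/, /j/, /p/ cannot be parsed into a legal (C)(C)V(C) syllable (at most one coda consonant is licensed; onsets may contain at most 2 consonants).
Inserting the epenthetic vowel yields /d/ → /du/, /j/ → /ju/, /p/ → /pu/.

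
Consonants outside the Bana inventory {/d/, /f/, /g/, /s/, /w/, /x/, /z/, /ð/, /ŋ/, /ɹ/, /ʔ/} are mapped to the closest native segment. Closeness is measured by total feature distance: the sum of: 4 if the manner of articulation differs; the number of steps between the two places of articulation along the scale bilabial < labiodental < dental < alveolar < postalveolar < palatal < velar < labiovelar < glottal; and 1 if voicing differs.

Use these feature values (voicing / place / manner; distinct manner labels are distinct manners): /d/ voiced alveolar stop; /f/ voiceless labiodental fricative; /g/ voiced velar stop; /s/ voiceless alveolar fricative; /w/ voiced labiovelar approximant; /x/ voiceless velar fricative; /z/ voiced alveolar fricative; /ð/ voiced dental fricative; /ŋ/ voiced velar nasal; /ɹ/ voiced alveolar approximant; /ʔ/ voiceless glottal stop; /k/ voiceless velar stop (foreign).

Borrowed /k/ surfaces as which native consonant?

g

/g/ is closest: same manner (stop), place distance 0 (velar→velar), voicing differs (+1); total 1. Next closest is /ʔ/ at distance 2.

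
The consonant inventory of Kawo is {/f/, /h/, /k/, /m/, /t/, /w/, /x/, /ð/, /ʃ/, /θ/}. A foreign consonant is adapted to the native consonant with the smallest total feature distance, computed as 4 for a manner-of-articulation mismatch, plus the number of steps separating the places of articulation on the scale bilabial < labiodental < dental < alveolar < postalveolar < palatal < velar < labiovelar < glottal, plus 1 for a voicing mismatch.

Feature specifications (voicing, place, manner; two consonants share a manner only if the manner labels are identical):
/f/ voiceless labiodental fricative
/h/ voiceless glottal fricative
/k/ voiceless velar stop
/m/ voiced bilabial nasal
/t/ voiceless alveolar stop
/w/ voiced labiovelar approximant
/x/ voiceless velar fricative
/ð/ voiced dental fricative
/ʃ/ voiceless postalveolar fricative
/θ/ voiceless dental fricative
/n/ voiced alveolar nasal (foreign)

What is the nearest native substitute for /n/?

m

/m/ is closest: same manner (nasal), place distance 3 (alveolar→bilabial), same voicing; total 3. Next closest is /t/ at distance 5.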